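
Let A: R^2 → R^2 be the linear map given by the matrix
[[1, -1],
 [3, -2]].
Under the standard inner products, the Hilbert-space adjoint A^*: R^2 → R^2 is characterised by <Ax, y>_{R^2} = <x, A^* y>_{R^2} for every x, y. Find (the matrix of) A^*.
A^* = A^T =
[[1, 3],
 [-1, -2]]

For real matrices with standard dot products, the defining identity <Ax, y> = <x, A^* y> gives (Ax)^T y = x^T (A^*) y, i.e. x^T A^T y = x^T (A^*) y. Since this holds for all x, y, we must have A^* = A^T. Therefore
A^* =
[[1, 3],
 [-1, -2]].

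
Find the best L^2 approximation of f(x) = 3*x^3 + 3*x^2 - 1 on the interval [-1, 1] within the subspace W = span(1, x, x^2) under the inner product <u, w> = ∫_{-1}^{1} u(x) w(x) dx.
g(x) = 3*x^2 + 9*x/5 - 1

The best approximation g ∈ W is the orthogonal projection of f onto W. Writing g = a_0 + a_1 x + a_2 x^2, the coefficients solve the normal equations G · a = b where
  G_{ij} = <φ_i, φ_j> and b_i = <f, φ_i>, with φ_0 = 1, φ_1 = x, φ_2 = x^2.
G =
  [2, 0, 2/3]
  [0, 2/3, 0]
  [2/3, 0, 2/5],
b = (0, 6/5, 8/15).
Solving gives a_0 = -1, a_1 = 9/5, a_2 = 3, so
  g(x) = 3*x^2 + 9*x/5 - 1.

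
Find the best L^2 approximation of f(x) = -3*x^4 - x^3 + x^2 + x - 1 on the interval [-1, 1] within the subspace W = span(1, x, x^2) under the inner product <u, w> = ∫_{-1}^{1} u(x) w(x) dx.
g(x) = -11*x^2/7 + 2*x/5 - 26/35

The best approximation g ∈ W is the orthogonal projection of f onto W. Writing g = a_0 + a_1 x + a_2 x^2, the coefficients solve the normal equations G · a = b where
  G_{ij} = <φ_i, φ_j> and b_i = <f, φ_i>, with φ_0 = 1, φ_1 = x, φ_2 = x^2.
G =
  [2, 0, 2/3]
  [0, 2/3, 0]
  [2/3, 0, 2/5],
b = (-38/15, 4/15, -118/105).
Solving gives a_0 = -26/35, a_1 = 2/5, a_2 = -11/7, so
  g(x) = -11*x^2/7 + 2*x/5 - 26/35.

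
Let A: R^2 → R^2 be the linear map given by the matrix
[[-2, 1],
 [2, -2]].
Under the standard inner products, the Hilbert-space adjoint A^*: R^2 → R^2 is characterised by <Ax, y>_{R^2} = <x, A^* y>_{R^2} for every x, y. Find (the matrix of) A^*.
A^* = A^T =
[[-2, 2],
 [1, -2]]

For real matrices with standard dot products, the defining identity <Ax, y> = <x, A^* y> gives (Ax)^T y = x^T (A^*) y, i.e. x^T A^T y = x^T (A^*) y. Since this holds for all x, y, we must have A^* = A^T. Therefore
A^* =
[[-2, 2],
 [1, -2]].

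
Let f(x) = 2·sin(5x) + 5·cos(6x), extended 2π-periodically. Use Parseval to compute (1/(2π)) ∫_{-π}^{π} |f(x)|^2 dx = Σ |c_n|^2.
Σ |c_n|^2 = 29/2

Expand |f|^2 and use orthogonality of {sin(nx), cos(mx)} on [-π, π]:
  ∫_{-π}^{π} sin(nx)^2 dx = π, ∫ cos(mx)^2 dx = π, and cross terms integrate to 0.
So ∫_{-π}^{π} f(x)^2 dx = 2^2 · π + 5^2 · π = (4 + 25)π.
Divide by 2π: (4 + 25)/2 = 29/2.
By Parseval, this equals Σ |c_n|^2.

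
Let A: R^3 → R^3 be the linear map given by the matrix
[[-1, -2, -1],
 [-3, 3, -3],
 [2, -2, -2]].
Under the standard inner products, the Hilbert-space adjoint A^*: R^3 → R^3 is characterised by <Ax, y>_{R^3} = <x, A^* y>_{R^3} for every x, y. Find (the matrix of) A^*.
A^* = A^T =
[[-1, -3, 2],
 [-2, 3, -2],
 [-1, -3, -2]]

For real matrices with standard dot products, the defining identity <Ax, y> = <x, A^* y> gives (Ax)^T y = x^T (A^*) y, i.e. x^T A^T y = x^T (A^*) y. Since this holds for all x, y, we must have A^* = A^T. Therefore
A^* =
[[-1, -3, 2],
 [-2, 3, -2],
 [-1, -3, -2]].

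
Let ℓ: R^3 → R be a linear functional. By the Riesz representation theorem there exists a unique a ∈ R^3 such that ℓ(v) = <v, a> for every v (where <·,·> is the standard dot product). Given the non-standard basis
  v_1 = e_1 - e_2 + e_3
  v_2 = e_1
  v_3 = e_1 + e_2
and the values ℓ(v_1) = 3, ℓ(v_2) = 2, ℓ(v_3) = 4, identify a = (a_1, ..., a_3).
a = (2, 2, 3)

Write a = (a_1, ..., a_3) in the standard basis. For each basis vector v_i, ℓ(v_i) = <v_i, a> is a linear equation in the a_j's. Collect the n equations into a matrix system V a = ℓ, where row i of V is v_i (expressed in the standard basis). Since V is invertible (lower-triangular with 1s on the diagonal, up to permutation), solve by back-substitution:
  V =
[[1, -1, 1],
 [1, 0, 0],
 [1, 1, 0]]
  V a = (3, 2, 4)
Solving gives a = (2, 2, 3).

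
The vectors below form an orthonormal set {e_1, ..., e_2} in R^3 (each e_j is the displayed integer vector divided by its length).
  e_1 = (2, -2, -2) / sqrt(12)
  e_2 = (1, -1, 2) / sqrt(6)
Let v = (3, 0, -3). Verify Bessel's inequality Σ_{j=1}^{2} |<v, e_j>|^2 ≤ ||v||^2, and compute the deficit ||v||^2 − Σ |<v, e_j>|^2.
Σ |<v, e_j>|^2 = 27/2; ||v||^2 = 18; deficit = 9/2

Write each e_j = u_j / sqrt(<u_j, u_j>) where u_j is the displayed integer vector. Then <v, e_j> = <v, u_j> / sqrt(<u_j, u_j>), so |<v, e_j>|^2 = <v, u_j>^2 / <u_j, u_j>.
Coefficients: <v, e_1> = 12/sqrt(12), <v, e_2> = -3/sqrt(6).
Square and sum: Σ |<v, e_j>|^2 = 27/2.
Compute ||v||^2 = v·v = 18.
Deficit = 18 − 27/2 = 9/2 ≥ 0, confirming Bessel's inequality. (The deficit equals ||v − Σ <v,e_j> e_j||^2, the squared distance from v to span{e_j}.)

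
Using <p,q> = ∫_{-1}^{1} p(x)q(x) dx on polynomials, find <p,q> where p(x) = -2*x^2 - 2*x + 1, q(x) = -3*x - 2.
<p,q> = 8/3

Expand the product: p(x)·q(x) = 6*x^3 + 10*x^2 + x - 2.
∫_{-1}^{1} of each monomial x^k gives [2/(k+1) if k even, 0 if k odd]. Integrating term-by-term (or equivalently evaluating the antiderivative F(x) = 3*x^4/2 + 10*x^3/3 + x^2/2 - 2*x at the endpoints):
  F(1) − F(−1) = 10/3 − (2/3) = 8/3.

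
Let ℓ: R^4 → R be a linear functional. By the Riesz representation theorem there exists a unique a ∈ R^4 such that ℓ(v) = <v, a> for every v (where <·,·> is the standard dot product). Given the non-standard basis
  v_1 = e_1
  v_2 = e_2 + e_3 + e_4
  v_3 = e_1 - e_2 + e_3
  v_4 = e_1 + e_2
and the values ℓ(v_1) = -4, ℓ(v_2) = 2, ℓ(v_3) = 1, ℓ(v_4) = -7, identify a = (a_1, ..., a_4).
a = (-4, -3, 2, 3)

Write a = (a_1, ..., a_4) in the standard basis. For each basis vector v_i, ℓ(v_i) = <v_i, a> is a linear equation in the a_j's. Collect the n equations into a matrix system V a = ℓ, where row i of V is v_i (expressed in the standard basis). Since V is invertible (lower-triangular with 1s on the diagonal, up to permutation), solve by back-substitution:
  V =
[[1, 0, 0, 0],
 [0, 1, 1, 1],
 [1, -1, 1, 0],
 [1, 1, 0, 0]]
  V a = (-4, 2, 1, -7)
Solving gives a = (-4, -3, 2, 3).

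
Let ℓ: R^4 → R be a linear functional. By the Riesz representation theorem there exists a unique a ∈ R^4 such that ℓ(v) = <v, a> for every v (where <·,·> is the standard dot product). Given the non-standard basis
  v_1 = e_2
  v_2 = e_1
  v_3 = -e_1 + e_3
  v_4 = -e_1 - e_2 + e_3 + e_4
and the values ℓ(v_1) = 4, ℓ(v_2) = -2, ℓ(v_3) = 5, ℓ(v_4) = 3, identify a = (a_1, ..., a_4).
a = (-2, 4, 3, 2)

Write a = (a_1, ..., a_4) in the standard basis. For each basis vector v_i, ℓ(v_i) = <v_i, a> is a linear equation in the a_j's. Collect the n equations into a matrix system V a = ℓ, where row i of V is v_i (expressed in the standard basis). Since V is invertible (lower-triangular with 1s on the diagonal, up to permutation), solve by back-substitution:
  V =
[[0, 1, 0, 0],
 [1, 0, 0, 0],
 [-1, 0, 1, 0],
 [-1, -1, 1, 1]]
  V a = (4, -2, 5, 3)
Solving gives a = (-2, 4, 3, 2).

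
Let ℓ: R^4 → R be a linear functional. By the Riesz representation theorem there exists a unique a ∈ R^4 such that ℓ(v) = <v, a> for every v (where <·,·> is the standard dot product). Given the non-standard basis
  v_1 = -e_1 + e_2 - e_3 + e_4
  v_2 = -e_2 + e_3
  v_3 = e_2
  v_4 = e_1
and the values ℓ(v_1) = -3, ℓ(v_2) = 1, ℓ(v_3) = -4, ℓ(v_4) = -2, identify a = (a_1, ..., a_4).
a = (-2, -4, -3, -4)

Write a = (a_1, ..., a_4) in the standard basis. For each basis vector v_i, ℓ(v_i) = <v_i, a> is a linear equation in the a_j's. Collect the n equations into a matrix system V a = ℓ, where row i of V is v_i (expressed in the standard basis). Since V is invertible (lower-triangular with 1s on the diagonal, up to permutation), solve by back-substitution:
  V =
[[-1, 1, -1, 1],
 [0, -1, 1, 0],
 [0, 1, 0, 0],
 [1, 0, 0, 0]]
  V a = (-3, 1, -4, -2)
Solving gives a = (-2, -4, -3, -4).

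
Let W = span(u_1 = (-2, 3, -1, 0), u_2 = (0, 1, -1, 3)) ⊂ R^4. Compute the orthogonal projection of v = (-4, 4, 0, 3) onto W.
proj_W(v) = (-56/23, 101/23, -45/23, 51/23)

Set up U = [u_1 | ... | u_2] ∈ R^(4×2). The projector onto W = col(U) is P = U (U^T U)^(-1) U^T.
Compute U^T U =
  [14, 4]
  [4, 11],
and U^T v = (20, 13).
Solve U^T U · c = U^T v for the coefficients: c = (28/23, 17/23). The projection is proj_W(v) = U c.
Check: (v - proj_W(v)) · u_1 = 0  (should be 0).
Check: (v - proj_W(v)) · u_2 = 0  (should be 0).
Result: proj_W(v) = (-56/23, 101/23, -45/23, 51/23).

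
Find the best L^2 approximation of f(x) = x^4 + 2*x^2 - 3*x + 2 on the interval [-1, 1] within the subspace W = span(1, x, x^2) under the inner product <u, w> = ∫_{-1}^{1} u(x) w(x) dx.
g(x) = 20*x^2/7 - 3*x + 67/35

The best approximation g ∈ W is the orthogonal projection of f onto W. Writing g = a_0 + a_1 x + a_2 x^2, the coefficients solve the normal equations G · a = b where
  G_{ij} = <φ_i, φ_j> and b_i = <f, φ_i>, with φ_0 = 1, φ_1 = x, φ_2 = x^2.
G =
  [2, 0, 2/3]
  [0, 2/3, 0]
  [2/3, 0, 2/5],
b = (86/15, -2, 254/105).
Solving gives a_0 = 67/35, a_1 = -3, a_2 = 20/7, so
  g(x) = 20*x^2/7 - 3*x + 67/35.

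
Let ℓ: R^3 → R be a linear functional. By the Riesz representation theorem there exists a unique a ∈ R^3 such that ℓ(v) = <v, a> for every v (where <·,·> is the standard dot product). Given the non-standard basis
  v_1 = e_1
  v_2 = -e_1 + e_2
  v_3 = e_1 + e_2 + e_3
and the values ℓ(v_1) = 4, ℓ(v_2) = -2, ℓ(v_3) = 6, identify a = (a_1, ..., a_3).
a = (4, 2, 0)

Write a = (a_1, ..., a_3) in the standard basis. For each basis vector v_i, ℓ(v_i) = <v_i, a> is a linear equation in the a_j's. Collect the n equations into a matrix system V a = ℓ, where row i of V is v_i (expressed in the standard basis). Since V is invertible (lower-triangular with 1s on the diagonal, up to permutation), solve by back-substitution:
  V =
[[1, 0, 0],
 [-1, 1, 0],
 [1, 1, 1]]
  V a = (4, -2, 6)
Solving gives a = (4, 2, 0).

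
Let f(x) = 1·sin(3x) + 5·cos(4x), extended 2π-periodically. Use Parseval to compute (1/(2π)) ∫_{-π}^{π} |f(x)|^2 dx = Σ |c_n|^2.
Σ |c_n|^2 = 13

Expand |f|^2 and use orthogonality of {sin(nx), cos(mx)} on [-π, π]:
  ∫_{-π}^{π} sin(nx)^2 dx = π, ∫ cos(mx)^2 dx = π, and cross terms integrate to 0.
So ∫_{-π}^{π} f(x)^2 dx = 1^2 · π + 5^2 · π = (1 + 25)π.
Divide by 2π: (1 + 25)/2 = 13.
By Parseval, this equals Σ |c_n|^2.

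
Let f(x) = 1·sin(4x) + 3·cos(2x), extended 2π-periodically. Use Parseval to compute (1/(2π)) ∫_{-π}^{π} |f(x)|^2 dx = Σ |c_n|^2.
Σ |c_n|^2 = 5

Expand |f|^2 and use orthogonality of {sin(nx), cos(mx)} on [-π, π]:
  ∫_{-π}^{π} sin(nx)^2 dx = π, ∫ cos(mx)^2 dx = π, and cross terms integrate to 0.
So ∫_{-π}^{π} f(x)^2 dx = 1^2 · π + 3^2 · π = (1 + 9)π.
Divide by 2π: (1 + 9)/2 = 5.
By Parseval, this equals Σ |c_n|^2.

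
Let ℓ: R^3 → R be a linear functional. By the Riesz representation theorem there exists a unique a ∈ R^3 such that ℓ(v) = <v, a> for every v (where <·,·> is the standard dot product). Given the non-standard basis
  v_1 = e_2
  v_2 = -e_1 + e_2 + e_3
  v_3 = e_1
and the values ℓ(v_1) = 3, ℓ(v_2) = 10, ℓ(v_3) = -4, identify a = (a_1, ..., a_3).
a = (-4, 3, 3)

Write a = (a_1, ..., a_3) in the standard basis. For each basis vector v_i, ℓ(v_i) = <v_i, a> is a linear equation in the a_j's. Collect the n equations into a matrix system V a = ℓ, where row i of V is v_i (expressed in the standard basis). Since V is invertible (lower-triangular with 1s on the diagonal, up to permutation), solve by back-substitution:
  V =
[[0, 1, 0],
 [-1, 1, 1],
 [1, 0, 0]]
  V a = (3, 10, -4)
Solving gives a = (-4, 3, 3).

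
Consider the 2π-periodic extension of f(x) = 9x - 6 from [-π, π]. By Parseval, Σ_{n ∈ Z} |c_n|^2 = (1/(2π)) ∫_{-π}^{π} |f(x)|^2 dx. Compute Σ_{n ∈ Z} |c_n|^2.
Σ |c_n|^2 = 27π^2 + 36

Expand and integrate term by term over [-π, π]:
  ∫ (9x)^2 dx = 81·(2π^3/3); ∫ 2·9·(-6)·x dx = 0 (odd integrand); ∫ (-6)^2 dx = 36·2π.
So (1/(2π)) ∫_{-π}^{π} (9x - 6)^2 dx = 81π^2/3 + 36 = 27π^2 + 36.
Parseval ⇒ Σ |c_n|^2 = 27π^2 + 36.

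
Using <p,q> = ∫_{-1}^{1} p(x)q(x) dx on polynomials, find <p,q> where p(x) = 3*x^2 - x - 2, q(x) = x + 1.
<p,q> = -8/3

Expand the product: p(x)·q(x) = 3*x^3 + 2*x^2 - 3*x - 2.
∫_{-1}^{1} of each monomial x^k gives [2/(k+1) if k even, 0 if k odd]. Integrating term-by-term (or equivalently evaluating the antiderivative F(x) = 3*x^4/4 + 2*x^3/3 - 3*x^2/2 - 2*x at the endpoints):
  F(1) − F(−1) = -25/12 − (7/12) = -8/3.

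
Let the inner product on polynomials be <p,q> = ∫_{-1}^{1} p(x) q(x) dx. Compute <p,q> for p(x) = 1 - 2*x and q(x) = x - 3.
<p,q> = -22/3

Expand the product: p(x)·q(x) = -2*x^2 + 7*x - 3.
∫_{-1}^{1} of each monomial x^k gives [2/(k+1) if k even, 0 if k odd]. Integrating term-by-term (or equivalently evaluating the antiderivative F(x) = -2*x^3/3 + 7*x^2/2 - 3*x at the endpoints):
  F(1) − F(−1) = -1/6 − (43/6) = -22/3.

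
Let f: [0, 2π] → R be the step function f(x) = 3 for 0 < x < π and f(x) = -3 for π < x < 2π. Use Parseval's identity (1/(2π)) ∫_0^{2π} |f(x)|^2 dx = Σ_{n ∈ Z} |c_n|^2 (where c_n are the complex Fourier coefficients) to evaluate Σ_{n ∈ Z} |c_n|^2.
Σ |c_n|^2 = 9

Parseval equates the L^2 energy of f (normalised by 1/(2π)) with the ℓ^2 sum of its Fourier coefficients: (1/(2π)) ∫_0^{2π} |f|^2 = Σ |c_n|^2.
Compute the left side: (1/(2π)) [∫_0^π 3^2 dx + ∫_π^{2π} (-3)^2 dx] = (1/(2π)) · (9π + 9π) = (9 + 9)/2 = 9.
So Σ_{n ∈ Z} |c_n|^2 = 9.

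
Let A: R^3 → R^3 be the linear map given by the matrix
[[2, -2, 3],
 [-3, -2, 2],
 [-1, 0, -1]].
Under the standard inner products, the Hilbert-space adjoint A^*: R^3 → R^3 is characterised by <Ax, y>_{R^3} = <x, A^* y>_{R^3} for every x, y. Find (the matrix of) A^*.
A^* = A^T =
[[2, -3, -1],
 [-2, -2, 0],
 [3, 2, -1]]

For real matrices with standard dot products, the defining identity <Ax, y> = <x, A^* y> gives (Ax)^T y = x^T (A^*) y, i.e. x^T A^T y = x^T (A^*) y. Since this holds for all x, y, we must have A^* = A^T. Therefore
A^* =
[[2, -3, -1],
 [-2, -2, 0],
 [3, 2, -1]].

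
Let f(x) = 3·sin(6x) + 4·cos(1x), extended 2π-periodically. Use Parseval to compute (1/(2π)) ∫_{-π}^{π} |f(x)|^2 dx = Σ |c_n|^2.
Σ |c_n|^2 = 25/2

Expand |f|^2 and use orthogonality of {sin(nx), cos(mx)} on [-π, π]:
  ∫_{-π}^{π} sin(nx)^2 dx = π, ∫ cos(mx)^2 dx = π, and cross terms integrate to 0.
So ∫_{-π}^{π} f(x)^2 dx = 3^2 · π + 4^2 · π = (9 + 16)π.
Divide by 2π: (9 + 16)/2 = 25/2.
By Parseval, this equals Σ |c_n|^2.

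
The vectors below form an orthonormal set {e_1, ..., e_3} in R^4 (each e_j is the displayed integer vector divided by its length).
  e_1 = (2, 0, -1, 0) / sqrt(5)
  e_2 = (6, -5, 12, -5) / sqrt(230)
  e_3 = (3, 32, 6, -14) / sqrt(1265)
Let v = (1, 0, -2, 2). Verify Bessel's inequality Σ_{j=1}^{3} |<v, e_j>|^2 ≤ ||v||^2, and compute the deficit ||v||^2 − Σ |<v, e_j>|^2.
Σ |<v, e_j>|^2 = 423/55; ||v||^2 = 9; deficit = 72/55

Write each e_j = u_j / sqrt(<u_j, u_j>) where u_j is the displayed integer vector. Then <v, e_j> = <v, u_j> / sqrt(<u_j, u_j>), so |<v, e_j>|^2 = <v, u_j>^2 / <u_j, u_j>.
Coefficients: <v, e_1> = 4/sqrt(5), <v, e_2> = -28/sqrt(230), <v, e_3> = -37/sqrt(1265).
Square and sum: Σ |<v, e_j>|^2 = 423/55.
Compute ||v||^2 = v·v = 9.
Deficit = 9 − 423/55 = 72/55 ≥ 0, confirming Bessel's inequality. (The deficit equals ||v − Σ <v,e_j> e_j||^2, the squared distance from v to span{e_j}.)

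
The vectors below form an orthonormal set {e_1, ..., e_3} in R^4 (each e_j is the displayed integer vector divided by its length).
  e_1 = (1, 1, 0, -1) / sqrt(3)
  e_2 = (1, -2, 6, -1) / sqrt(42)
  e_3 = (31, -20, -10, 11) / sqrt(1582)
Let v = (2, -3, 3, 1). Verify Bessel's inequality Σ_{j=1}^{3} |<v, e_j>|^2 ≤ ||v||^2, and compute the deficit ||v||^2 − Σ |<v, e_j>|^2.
Σ |<v, e_j>|^2 = 2590/113; ||v||^2 = 23; deficit = 9/113

Write each e_j = u_j / sqrt(<u_j, u_j>) where u_j is the displayed integer vector. Then <v, e_j> = <v, u_j> / sqrt(<u_j, u_j>), so |<v, e_j>|^2 = <v, u_j>^2 / <u_j, u_j>.
Coefficients: <v, e_1> = -2/sqrt(3), <v, e_2> = 25/sqrt(42), <v, e_3> = 103/sqrt(1582).
Square and sum: Σ |<v, e_j>|^2 = 2590/113.
Compute ||v||^2 = v·v = 23.
Deficit = 23 − 2590/113 = 9/113 ≥ 0, confirming Bessel's inequality. (The deficit equals ||v − Σ <v,e_j> e_j||^2, the squared distance from v to span{e_j}.)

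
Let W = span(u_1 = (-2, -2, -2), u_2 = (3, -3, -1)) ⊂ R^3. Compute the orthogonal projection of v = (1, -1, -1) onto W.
proj_W(v) = (6/7, -9/7, -4/7)

Set up U = [u_1 | ... | u_2] ∈ R^(3×2). The projector onto W = col(U) is P = U (U^T U)^(-1) U^T.
Compute U^T U =
  [12, 2]
  [2, 19],
and U^T v = (2, 7).
Solve U^T U · c = U^T v for the coefficients: c = (3/28, 5/14). The projection is proj_W(v) = U c.
Check: (v - proj_W(v)) · u_1 = 0  (should be 0).
Check: (v - proj_W(v)) · u_2 = 0  (should be 0).
Result: proj_W(v) = (6/7, -9/7, -4/7).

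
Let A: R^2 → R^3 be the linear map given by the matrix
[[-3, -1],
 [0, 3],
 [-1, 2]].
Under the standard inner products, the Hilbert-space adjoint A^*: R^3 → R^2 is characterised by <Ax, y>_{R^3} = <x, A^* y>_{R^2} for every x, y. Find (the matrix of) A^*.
A^* = A^T =
[[-3, 0, -1],
 [-1, 3, 2]]

For real matrices with standard dot products, the defining identity <Ax, y> = <x, A^* y> gives (Ax)^T y = x^T (A^*) y, i.e. x^T A^T y = x^T (A^*) y. Since this holds for all x, y, we must have A^* = A^T. Therefore
A^* =
[[-3, 0, -1],
 [-1, 3, 2]].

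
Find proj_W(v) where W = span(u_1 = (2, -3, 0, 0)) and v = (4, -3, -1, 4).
proj_W(v) = (34/13, -51/13, 0, 0)

Set up U = [u_1 | ... | u_1] ∈ R^(4×1). The projector onto W = col(U) is P = U (U^T U)^(-1) U^T.
Compute U^T U =
  [13],
and U^T v = (17).
Solve U^T U · c = U^T v for the coefficients: c = (17/13). The projection is proj_W(v) = U c.
Check: (v - proj_W(v)) · u_1 = 0  (should be 0).
Result: proj_W(v) = (34/13, -51/13, 0, 0).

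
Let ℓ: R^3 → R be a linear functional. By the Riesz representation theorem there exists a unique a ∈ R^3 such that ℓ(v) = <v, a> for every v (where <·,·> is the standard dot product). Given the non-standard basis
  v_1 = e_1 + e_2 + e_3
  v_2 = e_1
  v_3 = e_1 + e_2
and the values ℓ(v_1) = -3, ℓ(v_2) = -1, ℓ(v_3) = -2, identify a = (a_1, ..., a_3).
a = (-1, -1, -1)

Write a = (a_1, ..., a_3) in the standard basis. For each basis vector v_i, ℓ(v_i) = <v_i, a> is a linear equation in the a_j's. Collect the n equations into a matrix system V a = ℓ, where row i of V is v_i (expressed in the standard basis). Since V is invertible (lower-triangular with 1s on the diagonal, up to permutation), solve by back-substitution:
  V =
[[1, 1, 1],
 [1, 0, 0],
 [1, 1, 0]]
  V a = (-3, -1, -2)
Solving gives a = (-1, -1, -1).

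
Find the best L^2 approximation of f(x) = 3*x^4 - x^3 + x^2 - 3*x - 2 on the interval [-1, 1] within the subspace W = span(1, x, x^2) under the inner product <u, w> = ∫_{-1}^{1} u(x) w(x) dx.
g(x) = 25*x^2/7 - 18*x/5 - 79/35

The best approximation g ∈ W is the orthogonal projection of f onto W. Writing g = a_0 + a_1 x + a_2 x^2, the coefficients solve the normal equations G · a = b where
  G_{ij} = <φ_i, φ_j> and b_i = <f, φ_i>, with φ_0 = 1, φ_1 = x, φ_2 = x^2.
G =
  [2, 0, 2/3]
  [0, 2/3, 0]
  [2/3, 0, 2/5],
b = (-32/15, -12/5, -8/105).
Solving gives a_0 = -79/35, a_1 = -18/5, a_2 = 25/7, so
  g(x) = 25*x^2/7 - 18*x/5 - 79/35.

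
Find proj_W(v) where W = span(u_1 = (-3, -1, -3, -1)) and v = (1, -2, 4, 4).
proj_W(v) = (51/20, 17/20, 51/20, 17/20)

Set up U = [u_1 | ... | u_1] ∈ R^(4×1). The projector onto W = col(U) is P = U (U^T U)^(-1) U^T.
Compute U^T U =
  [20],
and U^T v = (-17).
Solve U^T U · c = U^T v for the coefficients: c = (-17/20). The projection is proj_W(v) = U c.
Check: (v - proj_W(v)) · u_1 = 0  (should be 0).
Result: proj_W(v) = (51/20, 17/20, 51/20, 17/20).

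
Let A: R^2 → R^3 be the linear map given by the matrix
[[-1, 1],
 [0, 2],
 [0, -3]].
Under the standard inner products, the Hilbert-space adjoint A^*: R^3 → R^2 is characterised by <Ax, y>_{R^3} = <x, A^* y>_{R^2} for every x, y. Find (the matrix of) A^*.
A^* = A^T =
[[-1, 0, 0],
 [1, 2, -3]]

For real matrices with standard dot products, the defining identity <Ax, y> = <x, A^* y> gives (Ax)^T y = x^T (A^*) y, i.e. x^T A^T y = x^T (A^*) y. Since this holds for all x, y, we must have A^* = A^T. Therefore
A^* =
[[-1, 0, 0],
 [1, 2, -3]].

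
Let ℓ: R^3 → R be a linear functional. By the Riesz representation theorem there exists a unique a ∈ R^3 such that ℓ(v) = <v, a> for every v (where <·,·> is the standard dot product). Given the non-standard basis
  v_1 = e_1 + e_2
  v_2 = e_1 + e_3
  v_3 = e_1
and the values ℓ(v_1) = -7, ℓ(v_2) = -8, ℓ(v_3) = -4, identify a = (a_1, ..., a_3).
a = (-4, -3, -4)

Write a = (a_1, ..., a_3) in the standard basis. For each basis vector v_i, ℓ(v_i) = <v_i, a> is a linear equation in the a_j's. Collect the n equations into a matrix system V a = ℓ, where row i of V is v_i (expressed in the standard basis). Since V is invertible (lower-triangular with 1s on the diagonal, up to permutation), solve by back-substitution:
  V =
[[1, 1, 0],
 [1, 0, 1],
 [1, 0, 0]]
  V a = (-7, -8, -4)
Solving gives a = (-4, -3, -4).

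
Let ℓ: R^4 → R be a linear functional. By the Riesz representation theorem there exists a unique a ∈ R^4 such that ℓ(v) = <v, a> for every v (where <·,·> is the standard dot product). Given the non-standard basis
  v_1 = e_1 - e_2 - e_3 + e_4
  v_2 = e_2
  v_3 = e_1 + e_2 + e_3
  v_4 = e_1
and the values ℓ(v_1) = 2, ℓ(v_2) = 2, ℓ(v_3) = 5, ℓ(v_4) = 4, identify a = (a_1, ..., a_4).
a = (4, 2, -1, -1)

Write a = (a_1, ..., a_4) in the standard basis. For each basis vector v_i, ℓ(v_i) = <v_i, a> is a linear equation in the a_j's. Collect the n equations into a matrix system V a = ℓ, where row i of V is v_i (expressed in the standard basis). Since V is invertible (lower-triangular with 1s on the diagonal, up to permutation), solve by back-substitution:
  V =
[[1, -1, -1, 1],
 [0, 1, 0, 0],
 [1, 1, 1, 0],
 [1, 0, 0, 0]]
  V a = (2, 2, 5, 4)
Solving gives a = (4, 2, -1, -1).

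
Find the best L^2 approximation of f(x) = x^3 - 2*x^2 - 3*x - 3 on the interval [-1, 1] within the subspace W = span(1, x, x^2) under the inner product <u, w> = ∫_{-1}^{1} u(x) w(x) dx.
g(x) = -2*x^2 - 12*x/5 - 3

The best approximation g ∈ W is the orthogonal projection of f onto W. Writing g = a_0 + a_1 x + a_2 x^2, the coefficients solve the normal equations G · a = b where
  G_{ij} = <φ_i, φ_j> and b_i = <f, φ_i>, with φ_0 = 1, φ_1 = x, φ_2 = x^2.
G =
  [2, 0, 2/3]
  [0, 2/3, 0]
  [2/3, 0, 2/5],
b = (-22/3, -8/5, -14/5).
Solving gives a_0 = -3, a_1 = -12/5, a_2 = -2, so
  g(x) = -2*x^2 - 12*x/5 - 3.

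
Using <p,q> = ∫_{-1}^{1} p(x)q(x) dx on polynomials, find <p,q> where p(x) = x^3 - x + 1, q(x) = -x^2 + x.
<p,q> = -14/15

Expand the product: p(x)·q(x) = -x^5 + x^4 + x^3 - 2*x^2 + x.
∫_{-1}^{1} of each monomial x^k gives [2/(k+1) if k even, 0 if k odd]. Integrating term-by-term (or equivalently evaluating the antiderivative F(x) = -x^6/6 + x^5/5 + x^4/4 - 2*x^3/3 + x^2/2 at the endpoints):
  F(1) − F(−1) = 7/60 − (21/20) = -14/15.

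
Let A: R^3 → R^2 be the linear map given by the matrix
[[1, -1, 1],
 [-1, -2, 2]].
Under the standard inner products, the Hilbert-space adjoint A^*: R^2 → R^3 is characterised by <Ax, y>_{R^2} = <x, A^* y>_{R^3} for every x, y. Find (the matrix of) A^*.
A^* = A^T =
[[1, -1],
 [-1, -2],
 [1, 2]]

For real matrices with standard dot products, the defining identity <Ax, y> = <x, A^* y> gives (Ax)^T y = x^T (A^*) y, i.e. x^T A^T y = x^T (A^*) y. Since this holds for all x, y, we must have A^* = A^T. Therefore
A^* =
[[1, -1],
 [-1, -2],
 [1, 2]].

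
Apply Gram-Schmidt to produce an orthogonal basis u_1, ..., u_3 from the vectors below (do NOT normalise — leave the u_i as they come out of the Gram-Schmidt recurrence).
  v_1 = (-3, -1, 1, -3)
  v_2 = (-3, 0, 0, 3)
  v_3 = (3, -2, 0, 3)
Orthogonal basis:
  u_1 = (-3, -1, 1, -3)
  u_2 = (-3, 0, 0, 3)
  u_3 = (3/5, -14/5, 4/5, 3/5)

Apply the Gram-Schmidt recurrence
  u_1 = v_1
  u_i = v_i − Σ_{j<i} ((v_i · u_j) / (u_j · u_j)) · u_j.

Step by step this gives:
  u_1 = (-3, -1, 1, -3)
  u_2 = (-3, 0, 0, 3)
  u_3 = (3/5, -14/5, 4/5, 3/5)

Orthogonality check:
  u_2 · u_1 = 0 (should be 0)
  u_3 · u_1 = 0 (should be 0)
  u_3 · u_2 = 0 (should be 0)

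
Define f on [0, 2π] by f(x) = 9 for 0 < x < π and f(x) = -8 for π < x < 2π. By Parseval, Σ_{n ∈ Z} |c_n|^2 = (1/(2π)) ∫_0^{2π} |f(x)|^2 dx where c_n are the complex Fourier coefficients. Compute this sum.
Σ |c_n|^2 = 145/2

Parseval equates the L^2 energy of f (normalised by 1/(2π)) with the ℓ^2 sum of its Fourier coefficients: (1/(2π)) ∫_0^{2π} |f|^2 = Σ |c_n|^2.
Compute the left side: (1/(2π)) [∫_0^π 9^2 dx + ∫_π^{2π} (-8)^2 dx] = (1/(2π)) · (81π + 64π) = (81 + 64)/2 = 145/2.
So Σ_{n ∈ Z} |c_n|^2 = 145/2.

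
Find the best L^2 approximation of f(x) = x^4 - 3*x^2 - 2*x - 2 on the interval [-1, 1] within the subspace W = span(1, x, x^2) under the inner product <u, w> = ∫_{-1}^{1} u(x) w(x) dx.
g(x) = -15*x^2/7 - 2*x - 73/35

The best approximation g ∈ W is the orthogonal projection of f onto W. Writing g = a_0 + a_1 x + a_2 x^2, the coefficients solve the normal equations G · a = b where
  G_{ij} = <φ_i, φ_j> and b_i = <f, φ_i>, with φ_0 = 1, φ_1 = x, φ_2 = x^2.
G =
  [2, 0, 2/3]
  [0, 2/3, 0]
  [2/3, 0, 2/5],
b = (-28/5, -4/3, -236/105).
Solving gives a_0 = -73/35, a_1 = -2, a_2 = -15/7, so
  g(x) = -15*x^2/7 - 2*x - 73/35.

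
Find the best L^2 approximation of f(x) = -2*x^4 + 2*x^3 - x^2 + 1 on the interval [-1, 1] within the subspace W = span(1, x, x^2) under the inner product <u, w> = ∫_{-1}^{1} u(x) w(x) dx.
g(x) = -19*x^2/7 + 6*x/5 + 41/35

The best approximation g ∈ W is the orthogonal projection of f onto W. Writing g = a_0 + a_1 x + a_2 x^2, the coefficients solve the normal equations G · a = b where
  G_{ij} = <φ_i, φ_j> and b_i = <f, φ_i>, with φ_0 = 1, φ_1 = x, φ_2 = x^2.
G =
  [2, 0, 2/3]
  [0, 2/3, 0]
  [2/3, 0, 2/5],
b = (8/15, 4/5, -32/105).
Solving gives a_0 = 41/35, a_1 = 6/5, a_2 = -19/7, so
  g(x) = -19*x^2/7 + 6*x/5 + 41/35.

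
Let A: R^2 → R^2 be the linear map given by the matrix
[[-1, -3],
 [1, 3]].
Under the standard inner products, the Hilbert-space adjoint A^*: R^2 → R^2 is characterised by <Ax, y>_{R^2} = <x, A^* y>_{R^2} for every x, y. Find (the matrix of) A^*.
A^* = A^T =
[[-1, 1],
 [-3, 3]]

For real matrices with standard dot products, the defining identity <Ax, y> = <x, A^* y> gives (Ax)^T y = x^T (A^*) y, i.e. x^T A^T y = x^T (A^*) y. Since this holds for all x, y, we must have A^* = A^T. Therefore
A^* =
[[-1, 1],
 [-3, 3]].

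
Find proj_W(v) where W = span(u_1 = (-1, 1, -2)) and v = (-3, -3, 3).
proj_W(v) = (1, -1, 2)

Set up U = [u_1 | ... | u_1] ∈ R^(3×1). The projector onto W = col(U) is P = U (U^T U)^(-1) U^T.
Compute U^T U =
  [6],
and U^T v = (-6).
Solve U^T U · c = U^T v for the coefficients: c = (-1). The projection is proj_W(v) = U c.
Check: (v - proj_W(v)) · u_1 = 0  (should be 0).
Result: proj_W(v) = (1, -1, 2).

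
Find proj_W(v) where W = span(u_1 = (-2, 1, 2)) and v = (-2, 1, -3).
proj_W(v) = (2/9, -1/9, -2/9)

Set up U = [u_1 | ... | u_1] ∈ R^(3×1). The projector onto W = col(U) is P = U (U^T U)^(-1) U^T.
Compute U^T U =
  [9],
and U^T v = (-1).
Solve U^T U · c = U^T v for the coefficients: c = (-1/9). The projection is proj_W(v) = U c.
Check: (v - proj_W(v)) · u_1 = 0  (should be 0).
Result: proj_W(v) = (2/9, -1/9, -2/9).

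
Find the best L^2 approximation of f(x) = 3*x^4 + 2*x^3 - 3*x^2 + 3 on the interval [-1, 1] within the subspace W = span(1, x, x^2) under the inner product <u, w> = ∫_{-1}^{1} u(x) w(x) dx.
g(x) = -3*x^2/7 + 6*x/5 + 96/35

The best approximation g ∈ W is the orthogonal projection of f onto W. Writing g = a_0 + a_1 x + a_2 x^2, the coefficients solve the normal equations G · a = b where
  G_{ij} = <φ_i, φ_j> and b_i = <f, φ_i>, with φ_0 = 1, φ_1 = x, φ_2 = x^2.
G =
  [2, 0, 2/3]
  [0, 2/3, 0]
  [2/3, 0, 2/5],
b = (26/5, 4/5, 58/35).
Solving gives a_0 = 96/35, a_1 = 6/5, a_2 = -3/7, so
  g(x) = -3*x^2/7 + 6*x/5 + 96/35.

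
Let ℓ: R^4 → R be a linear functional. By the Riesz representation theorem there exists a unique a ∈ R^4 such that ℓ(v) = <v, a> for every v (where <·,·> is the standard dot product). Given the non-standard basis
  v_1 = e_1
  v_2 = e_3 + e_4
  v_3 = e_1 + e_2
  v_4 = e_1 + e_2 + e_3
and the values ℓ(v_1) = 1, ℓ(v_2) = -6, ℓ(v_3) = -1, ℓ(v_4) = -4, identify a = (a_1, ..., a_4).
a = (1, -2, -3, -3)

Write a = (a_1, ..., a_4) in the standard basis. For each basis vector v_i, ℓ(v_i) = <v_i, a> is a linear equation in the a_j's. Collect the n equations into a matrix system V a = ℓ, where row i of V is v_i (expressed in the standard basis). Since V is invertible (lower-triangular with 1s on the diagonal, up to permutation), solve by back-substitution:
  V =
[[1, 0, 0, 0],
 [0, 0, 1, 1],
 [1, 1, 0, 0],
 [1, 1, 1, 0]]
  V a = (1, -6, -1, -4)
Solving gives a = (1, -2, -3, -3).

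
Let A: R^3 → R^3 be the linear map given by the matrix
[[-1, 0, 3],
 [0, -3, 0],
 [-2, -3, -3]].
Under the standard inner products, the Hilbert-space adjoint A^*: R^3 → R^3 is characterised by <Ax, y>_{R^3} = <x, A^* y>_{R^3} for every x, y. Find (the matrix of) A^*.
A^* = A^T =
[[-1, 0, -2],
 [0, -3, -3],
 [3, 0, -3]]

For real matrices with standard dot products, the defining identity <Ax, y> = <x, A^* y> gives (Ax)^T y = x^T (A^*) y, i.e. x^T A^T y = x^T (A^*) y. Since this holds for all x, y, we must have A^* = A^T. Therefore
A^* =
[[-1, 0, -2],
 [0, -3, -3],
 [3, 0, -3]].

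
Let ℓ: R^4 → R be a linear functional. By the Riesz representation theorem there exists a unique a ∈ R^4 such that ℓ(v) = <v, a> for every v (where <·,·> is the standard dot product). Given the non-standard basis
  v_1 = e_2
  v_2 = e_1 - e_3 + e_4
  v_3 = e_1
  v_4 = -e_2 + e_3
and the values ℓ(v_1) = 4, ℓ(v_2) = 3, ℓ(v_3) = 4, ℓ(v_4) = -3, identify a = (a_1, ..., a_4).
a = (4, 4, 1, 0)

Write a = (a_1, ..., a_4) in the standard basis. For each basis vector v_i, ℓ(v_i) = <v_i, a> is a linear equation in the a_j's. Collect the n equations into a matrix system V a = ℓ, where row i of V is v_i (expressed in the standard basis). Since V is invertible (lower-triangular with 1s on the diagonal, up to permutation), solve by back-substitution:
  V =
[[0, 1, 0, 0],
 [1, 0, -1, 1],
 [1, 0, 0, 0],
 [0, -1, 1, 0]]
  V a = (4, 3, 4, -3)
Solving gives a = (4, 4, 1, 0).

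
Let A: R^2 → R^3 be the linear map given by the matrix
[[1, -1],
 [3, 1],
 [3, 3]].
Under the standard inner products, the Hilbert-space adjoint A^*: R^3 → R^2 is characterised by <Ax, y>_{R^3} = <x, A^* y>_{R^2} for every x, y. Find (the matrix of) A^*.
A^* = A^T =
[[1, 3, 3],
 [-1, 1, 3]]

For real matrices with standard dot products, the defining identity <Ax, y> = <x, A^* y> gives (Ax)^T y = x^T (A^*) y, i.e. x^T A^T y = x^T (A^*) y. Since this holds for all x, y, we must have A^* = A^T. Therefore
A^* =
[[1, 3, 3],
 [-1, 1, 3]].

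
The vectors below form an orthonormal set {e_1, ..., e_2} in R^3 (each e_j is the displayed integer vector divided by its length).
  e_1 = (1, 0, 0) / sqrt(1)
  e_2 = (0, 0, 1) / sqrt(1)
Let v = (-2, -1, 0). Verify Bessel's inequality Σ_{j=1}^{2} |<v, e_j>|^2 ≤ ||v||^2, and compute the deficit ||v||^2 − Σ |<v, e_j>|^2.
Σ |<v, e_j>|^2 = 4; ||v||^2 = 5; deficit = 1

Write each e_j = u_j / sqrt(<u_j, u_j>) where u_j is the displayed integer vector. Then <v, e_j> = <v, u_j> / sqrt(<u_j, u_j>), so |<v, e_j>|^2 = <v, u_j>^2 / <u_j, u_j>.
Coefficients: <v, e_1> = -2/sqrt(1), <v, e_2> = 0/sqrt(1).
Square and sum: Σ |<v, e_j>|^2 = 4.
Compute ||v||^2 = v·v = 5.
Deficit = 5 − 4 = 1 ≥ 0, confirming Bessel's inequality. (The deficit equals ||v − Σ <v,e_j> e_j||^2, the squared distance from v to span{e_j}.)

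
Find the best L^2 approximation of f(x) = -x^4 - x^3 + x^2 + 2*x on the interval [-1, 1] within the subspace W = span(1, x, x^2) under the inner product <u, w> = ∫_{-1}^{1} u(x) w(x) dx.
g(x) = x^2/7 + 7*x/5 + 3/35

The best approximation g ∈ W is the orthogonal projection of f onto W. Writing g = a_0 + a_1 x + a_2 x^2, the coefficients solve the normal equations G · a = b where
  G_{ij} = <φ_i, φ_j> and b_i = <f, φ_i>, with φ_0 = 1, φ_1 = x, φ_2 = x^2.
G =
  [2, 0, 2/3]
  [0, 2/3, 0]
  [2/3, 0, 2/5],
b = (4/15, 14/15, 4/35).
Solving gives a_0 = 3/35, a_1 = 7/5, a_2 = 1/7, so
  g(x) = x^2/7 + 7*x/5 + 3/35.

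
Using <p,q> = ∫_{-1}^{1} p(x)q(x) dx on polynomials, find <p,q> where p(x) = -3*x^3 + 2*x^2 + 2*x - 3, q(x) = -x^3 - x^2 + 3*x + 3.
<p,q> = -432/35

Expand the product: p(x)·q(x) = 3*x^6 + x^5 - 13*x^4 - 2*x^3 + 15*x^2 - 3*x - 9.
∫_{-1}^{1} of each monomial x^k gives [2/(k+1) if k even, 0 if k odd]. Integrating term-by-term (or equivalently evaluating the antiderivative F(x) = 3*x^7/7 + x^6/6 - 13*x^5/5 - x^4/2 + 5*x^3 - 3*x^2/2 - 9*x at the endpoints):
  F(1) − F(−1) = -1681/210 − (911/210) = -432/35.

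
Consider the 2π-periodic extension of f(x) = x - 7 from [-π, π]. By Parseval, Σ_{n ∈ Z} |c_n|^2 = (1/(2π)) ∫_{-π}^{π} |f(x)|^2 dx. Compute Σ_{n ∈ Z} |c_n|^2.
Σ |c_n|^2 = π^2/3 + 49

Expand and integrate term by term over [-π, π]:
  ∫ (x)^2 dx = 1·(2π^3/3); ∫ 2·1·(-7)·x dx = 0 (odd integrand); ∫ (-7)^2 dx = 49·2π.
So (1/(2π)) ∫_{-π}^{π} (x - 7)^2 dx = 1π^2/3 + 49 = π^2/3 + 49.
Parseval ⇒ Σ |c_n|^2 = π^2/3 + 49.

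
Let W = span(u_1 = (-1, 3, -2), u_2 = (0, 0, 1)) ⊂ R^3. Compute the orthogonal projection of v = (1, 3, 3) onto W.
proj_W(v) = (-4/5, 12/5, 3)

Set up U = [u_1 | ... | u_2] ∈ R^(3×2). The projector onto W = col(U) is P = U (U^T U)^(-1) U^T.
Compute U^T U =
  [14, -2]
  [-2, 1],
and U^T v = (2, 3).
Solve U^T U · c = U^T v for the coefficients: c = (4/5, 23/5). The projection is proj_W(v) = U c.
Check: (v - proj_W(v)) · u_1 = 0  (should be 0).
Check: (v - proj_W(v)) · u_2 = 0  (should be 0).
Result: proj_W(v) = (-4/5, 12/5, 3).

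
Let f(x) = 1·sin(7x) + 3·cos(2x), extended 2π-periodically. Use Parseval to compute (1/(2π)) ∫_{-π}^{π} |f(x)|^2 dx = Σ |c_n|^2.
Σ |c_n|^2 = 5

Expand |f|^2 and use orthogonality of {sin(nx), cos(mx)} on [-π, π]:
  ∫_{-π}^{π} sin(nx)^2 dx = π, ∫ cos(mx)^2 dx = π, and cross terms integrate to 0.
So ∫_{-π}^{π} f(x)^2 dx = 1^2 · π + 3^2 · π = (1 + 9)π.
Divide by 2π: (1 + 9)/2 = 5.
By Parseval, this equals Σ |c_n|^2.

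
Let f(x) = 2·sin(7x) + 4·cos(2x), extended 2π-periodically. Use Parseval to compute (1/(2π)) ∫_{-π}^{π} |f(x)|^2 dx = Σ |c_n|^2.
Σ |c_n|^2 = 10

Expand |f|^2 and use orthogonality of {sin(nx), cos(mx)} on [-π, π]:
  ∫_{-π}^{π} sin(nx)^2 dx = π, ∫ cos(mx)^2 dx = π, and cross terms integrate to 0.
So ∫_{-π}^{π} f(x)^2 dx = 2^2 · π + 4^2 · π = (4 + 16)π.
Divide by 2π: (4 + 16)/2 = 10.
By Parseval, this equals Σ |c_n|^2.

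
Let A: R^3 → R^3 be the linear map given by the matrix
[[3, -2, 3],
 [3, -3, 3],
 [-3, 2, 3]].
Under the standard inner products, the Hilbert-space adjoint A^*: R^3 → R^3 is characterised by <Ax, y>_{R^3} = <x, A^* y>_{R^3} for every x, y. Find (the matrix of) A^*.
A^* = A^T =
[[3, 3, -3],
 [-2, -3, 2],
 [3, 3, 3]]

For real matrices with standard dot products, the defining identity <Ax, y> = <x, A^* y> gives (Ax)^T y = x^T (A^*) y, i.e. x^T A^T y = x^T (A^*) y. Since this holds for all x, y, we must have A^* = A^T. Therefore
A^* =
[[3, 3, -3],
 [-2, -3, 2],
 [3, 3, 3]].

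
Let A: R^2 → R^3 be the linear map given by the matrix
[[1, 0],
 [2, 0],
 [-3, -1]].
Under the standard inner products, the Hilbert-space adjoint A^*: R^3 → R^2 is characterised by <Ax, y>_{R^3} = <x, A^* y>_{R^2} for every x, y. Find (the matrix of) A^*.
A^* = A^T =
[[1, 2, -3],
 [0, 0, -1]]

For real matrices with standard dot products, the defining identity <Ax, y> = <x, A^* y> gives (Ax)^T y = x^T (A^*) y, i.e. x^T A^T y = x^T (A^*) y. Since this holds for all x, y, we must have A^* = A^T. Therefore
A^* =
[[1, 2, -3],
 [0, 0, -1]].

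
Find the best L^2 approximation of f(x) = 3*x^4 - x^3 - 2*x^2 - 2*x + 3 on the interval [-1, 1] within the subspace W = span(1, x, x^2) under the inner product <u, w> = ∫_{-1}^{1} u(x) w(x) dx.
g(x) = 4*x^2/7 - 13*x/5 + 96/35

The best approximation g ∈ W is the orthogonal projection of f onto W. Writing g = a_0 + a_1 x + a_2 x^2, the coefficients solve the normal equations G · a = b where
  G_{ij} = <φ_i, φ_j> and b_i = <f, φ_i>, with φ_0 = 1, φ_1 = x, φ_2 = x^2.
G =
  [2, 0, 2/3]
  [0, 2/3, 0]
  [2/3, 0, 2/5],
b = (88/15, -26/15, 72/35).
Solving gives a_0 = 96/35, a_1 = -13/5, a_2 = 4/7, so
  g(x) = 4*x^2/7 - 13*x/5 + 96/35.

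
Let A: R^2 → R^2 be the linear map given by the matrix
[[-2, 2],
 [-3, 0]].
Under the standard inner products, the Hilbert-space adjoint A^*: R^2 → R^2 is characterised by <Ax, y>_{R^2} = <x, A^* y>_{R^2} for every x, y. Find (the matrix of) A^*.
A^* = A^T =
[[-2, -3],
 [2, 0]]

For real matrices with standard dot products, the defining identity <Ax, y> = <x, A^* y> gives (Ax)^T y = x^T (A^*) y, i.e. x^T A^T y = x^T (A^*) y. Since this holds for all x, y, we must have A^* = A^T. Therefore
A^* =
[[-2, -3],
 [2, 0]].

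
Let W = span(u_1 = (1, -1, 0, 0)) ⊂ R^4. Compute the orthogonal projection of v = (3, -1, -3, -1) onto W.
proj_W(v) = (2, -2, 0, 0)

Set up U = [u_1 | ... | u_1] ∈ R^(4×1). The projector onto W = col(U) is P = U (U^T U)^(-1) U^T.
Compute U^T U =
  [2],
and U^T v = (4).
Solve U^T U · c = U^T v for the coefficients: c = (2). The projection is proj_W(v) = U c.
Check: (v - proj_W(v)) · u_1 = 0  (should be 0).
Result: proj_W(v) = (2, -2, 0, 0).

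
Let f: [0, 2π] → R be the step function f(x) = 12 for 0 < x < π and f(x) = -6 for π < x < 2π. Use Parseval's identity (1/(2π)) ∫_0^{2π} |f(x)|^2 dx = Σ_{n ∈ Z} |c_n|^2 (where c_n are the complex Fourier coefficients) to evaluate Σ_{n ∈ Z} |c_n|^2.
Σ |c_n|^2 = 90

Parseval equates the L^2 energy of f (normalised by 1/(2π)) with the ℓ^2 sum of its Fourier coefficients: (1/(2π)) ∫_0^{2π} |f|^2 = Σ |c_n|^2.
Compute the left side: (1/(2π)) [∫_0^π 12^2 dx + ∫_π^{2π} (-6)^2 dx] = (1/(2π)) · (144π + 36π) = (144 + 36)/2 = 90.
So Σ_{n ∈ Z} |c_n|^2 = 90.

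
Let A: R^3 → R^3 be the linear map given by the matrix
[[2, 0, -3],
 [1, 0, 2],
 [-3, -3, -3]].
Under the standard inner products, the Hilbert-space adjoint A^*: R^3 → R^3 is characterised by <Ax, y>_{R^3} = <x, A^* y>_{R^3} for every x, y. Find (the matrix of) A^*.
A^* = A^T =
[[2, 1, -3],
 [0, 0, -3],
 [-3, 2, -3]]

For real matrices with standard dot products, the defining identity <Ax, y> = <x, A^* y> gives (Ax)^T y = x^T (A^*) y, i.e. x^T A^T y = x^T (A^*) y. Since this holds for all x, y, we must have A^* = A^T. Therefore
A^* =
[[2, 1, -3],
 [0, 0, -3],
 [-3, 2, -3]].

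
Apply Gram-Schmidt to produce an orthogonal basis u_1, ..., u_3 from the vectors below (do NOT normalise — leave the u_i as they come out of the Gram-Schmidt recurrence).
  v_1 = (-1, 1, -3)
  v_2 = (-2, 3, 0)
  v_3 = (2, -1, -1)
Orthogonal basis:
  u_1 = (-1, 1, -3)
  u_2 = (-17/11, 28/11, 15/11)
  u_3 = (117/118, 39/59, -13/118)

Apply the Gram-Schmidt recurrence
  u_1 = v_1
  u_i = v_i − Σ_{j<i} ((v_i · u_j) / (u_j · u_j)) · u_j.

Step by step this gives:
  u_1 = (-1, 1, -3)
  u_2 = (-17/11, 28/11, 15/11)
  u_3 = (117/118, 39/59, -13/118)

Orthogonality check:
  u_2 · u_1 = 0 (should be 0)
  u_3 · u_1 = 0 (should be 0)
  u_3 · u_2 = 0 (should be 0)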